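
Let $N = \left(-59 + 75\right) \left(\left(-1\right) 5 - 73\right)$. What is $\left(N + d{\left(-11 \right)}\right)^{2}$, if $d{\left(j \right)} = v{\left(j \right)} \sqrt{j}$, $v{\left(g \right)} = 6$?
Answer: $1557108 - 14976 i \sqrt{11} \approx 1.5571 \cdot 10^{6} - 49670.0 i$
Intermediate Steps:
$d{\left(j \right)} = 6 \sqrt{j}$
$N = -1248$ ($N = 16 \left(-5 - 73\right) = 16 \left(-78\right) = -1248$)
$\left(N + d{\left(-11 \right)}\right)^{2} = \left(-1248 + 6 \sqrt{-11}\right)^{2} = \left(-1248 + 6 i \sqrt{11}\right)^{2}$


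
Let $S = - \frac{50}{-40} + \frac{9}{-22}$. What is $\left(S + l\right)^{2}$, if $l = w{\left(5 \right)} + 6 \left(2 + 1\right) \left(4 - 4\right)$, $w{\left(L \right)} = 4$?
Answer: $\frac{45369}{1936} \approx 23.434$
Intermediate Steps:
$S = \frac{37}{44}$ ($S = \left(-50\right) \left(- \frac{1}{40}\right) + 9 \left(- \frac{1}{22}\right) = \frac{5}{4} - \frac{9}{22} = \frac{37}{44} \approx 0.84091$)
$l = 4$ ($l = 4 + 6 \left(2 + 1\right) \left(4 - 4\right) = 4 + 6 \cdot 3 \cdot 0 = 4 + 6 \cdot 0 = 4 + 0 = 4$)
$\left(S + l\right)^{2} = \left(\frac{37}{44} + 4\right)^{2} = \left(\frac{213}{44}\right)^{2} = \frac{45369}{1936}$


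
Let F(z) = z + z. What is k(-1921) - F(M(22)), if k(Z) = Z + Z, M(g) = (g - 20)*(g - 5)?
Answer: -3910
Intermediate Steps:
M(g) = (-20 + g)*(-5 + g)
F(z) = 2*z
k(Z) = 2*Z
k(-1921) - F(M(22)) = 2*(-1921) - 2*(100 + 22² - 25*22) = -3842 - 2*(100 + 484 - 550) = -3842 - 2*34 = -3842 - 1*68 = -3842 - 68 = -3910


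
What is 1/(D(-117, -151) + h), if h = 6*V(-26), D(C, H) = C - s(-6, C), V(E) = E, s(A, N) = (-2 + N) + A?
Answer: -1/148 ≈ -0.0067568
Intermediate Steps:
s(A, N) = -2 + A + N
D(C, H) = 8 (D(C, H) = C - (-2 - 6 + C) = C - (-8 + C) = C + (8 - C) = 8)
h = -156 (h = 6*(-26) = -156)
1/(D(-117, -151) + h) = 1/(8 - 156) = 1/(-148) = -1/148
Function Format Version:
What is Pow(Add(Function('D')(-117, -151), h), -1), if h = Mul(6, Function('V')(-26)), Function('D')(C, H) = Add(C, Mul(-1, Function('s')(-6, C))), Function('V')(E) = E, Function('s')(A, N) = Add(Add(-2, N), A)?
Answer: Rational(-1, 148) ≈ -0.0067568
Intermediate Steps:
Function('s')(A, N) = Add(-2, A, N)
Function('D')(C, H) = 8 (Function('D')(C, H) = Add(C, Mul(-1, Add(-2, -6, C))) = Add(C, Mul(-1, Add(-8, C))) = Add(C, Add(8, Mul(-1, C))) = 8)
h = -156 (h = Mul(6, -26) = -156)
Pow(Add(Function('D')(-117, -151), h), -1) = Pow(Add(8, -156), -1) = Pow(-148, -1) = Rational(-1, 148)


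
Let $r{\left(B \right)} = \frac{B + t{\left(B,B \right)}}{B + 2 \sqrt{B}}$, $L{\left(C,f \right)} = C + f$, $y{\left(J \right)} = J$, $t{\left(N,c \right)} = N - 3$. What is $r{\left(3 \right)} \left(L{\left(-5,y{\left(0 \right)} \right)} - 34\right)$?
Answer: $117 - 78 \sqrt{3} \approx -18.1$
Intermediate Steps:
$t{\left(N,c \right)} = -3 + N$
$r{\left(B \right)} = \frac{-3 + 2 B}{B + 2 \sqrt{B}}$ ($r{\left(B \right)} = \frac{B + \left(-3 + B\right)}{B + 2 \sqrt{B}} = \frac{-3 + 2 B}{B + 2 \sqrt{B}}$)
$r{\left(3 \right)} \left(L{\left(-5,y{\left(0 \right)} \right)} - 34\right) = \frac{-3 + 2 \cdot 3}{3 + 2 \sqrt{3}} \left(\left(-5 + 0\right) - 34\right) = \frac{-3 + 6}{3 + 2 \sqrt{3}} \left(-5 - 34\right) = \frac{1}{3 + 2 \sqrt{3}} \cdot 3 \left(-39\right) = \frac{3}{3 + 2 \sqrt{3}} \left(-39\right) = - \frac{117}{3 + 2 \sqrt{3}}$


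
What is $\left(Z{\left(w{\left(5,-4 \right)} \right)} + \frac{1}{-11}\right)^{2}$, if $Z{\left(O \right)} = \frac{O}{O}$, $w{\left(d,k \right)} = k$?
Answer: $\frac{100}{121} \approx 0.82645$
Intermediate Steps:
$Z{\left(O \right)} = 1$
$\left(Z{\left(w{\left(5,-4 \right)} \right)} + \frac{1}{-11}\right)^{2} = \left(1 + \frac{1}{-11}\right)^{2} = \left(1 - \frac{1}{11}\right)^{2} = \left(\frac{10}{11}\right)^{2} = \frac{100}{121}$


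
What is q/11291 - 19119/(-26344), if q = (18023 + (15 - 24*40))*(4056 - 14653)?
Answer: -4767404438075/297450104 ≈ -16028.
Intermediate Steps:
q = -180975566 (q = (18023 + (15 - 960))*(-10597) = (18023 - 945)*(-10597) = 17078*(-10597) = -180975566)
q/11291 - 19119/(-26344) = -180975566/11291 - 19119/(-26344) = -180975566*1/11291 - 19119*(-1/26344) = -180975566/11291 + 19119/26344 = -4767404438075/297450104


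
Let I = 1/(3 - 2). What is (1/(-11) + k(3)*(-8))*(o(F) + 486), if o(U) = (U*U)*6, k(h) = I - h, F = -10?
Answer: 190050/11 ≈ 17277.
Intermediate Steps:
I = 1 (I = 1/1 = 1)
k(h) = 1 - h
o(U) = 6*U² (o(U) = U²*6 = 6*U²)
(1/(-11) + k(3)*(-8))*(o(F) + 486) = (1/(-11) + (1 - 1*3)*(-8))*(6*(-10)² + 486) = (-1/11 + (1 - 3)*(-8))*(6*100 + 486) = (-1/11 - 2*(-8))*(600 + 486) = (-1/11 + 16)*1086 = (175/11)*1086 = 190050/11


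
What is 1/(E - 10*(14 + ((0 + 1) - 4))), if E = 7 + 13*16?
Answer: 1/105 ≈ 0.0095238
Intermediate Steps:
E = 215 (E = 7 + 208 = 215)
1/(E - 10*(14 + ((0 + 1) - 4))) = 1/(215 - 10*(14 + ((0 + 1) - 4))) = 1/(215 - 10*(14 + (1 - 4))) = 1/(215 - 10*(14 - 3)) = 1/(215 - 10*11) = 1/(215 - 110) = 1/105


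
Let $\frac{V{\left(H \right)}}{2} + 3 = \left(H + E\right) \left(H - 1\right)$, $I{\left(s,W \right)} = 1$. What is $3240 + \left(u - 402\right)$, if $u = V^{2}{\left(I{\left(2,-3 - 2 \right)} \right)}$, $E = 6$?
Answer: $2874$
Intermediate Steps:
$V{\left(H \right)} = -6 + 2 \left(-1 + H\right) \left(6 + H\right)$ ($V{\left(H \right)} = -6 + 2 \left(H + 6\right) \left(H - 1\right) = -6 + 2 \left(6 + H\right) \left(-1 + H\right) = -6 + 2 \left(-1 + H\right) \left(6 + H\right)$)
$u = 36$ ($u = \left(-18 + 2 \cdot 1^{2} + 10 \cdot 1\right)^{2} = \left(-18 + 2 \cdot 1 + 10\right)^{2} = \left(-18 + 2 + 10\right)^{2} = \left(-6\right)^{2} = 36$)
$3240 + \left(u - 402\right) = 3240 + \left(36 - 402\right) = 3240 - 366 = 2874$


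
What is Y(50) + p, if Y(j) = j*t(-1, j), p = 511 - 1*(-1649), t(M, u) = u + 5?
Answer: 4910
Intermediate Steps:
t(M, u) = 5 + u
p = 2160 (p = 511 + 1649 = 2160)
Y(j) = j*(5 + j)
Y(50) + p = 50*(5 + 50) + 2160 = 50*55 + 2160 = 2750 + 2160 = 4910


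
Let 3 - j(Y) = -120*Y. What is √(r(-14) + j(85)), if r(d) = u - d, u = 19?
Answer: 2*√2559 ≈ 101.17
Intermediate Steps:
j(Y) = 3 + 120*Y (j(Y) = 3 - (-120)*Y = 3 + 120*Y)
r(d) = 19 - d
√(r(-14) + j(85)) = √((19 - 1*(-14)) + (3 + 120*85)) = √((19 + 14) + (3 + 10200)) = √(33 + 10203) = √10236 = 2*√2559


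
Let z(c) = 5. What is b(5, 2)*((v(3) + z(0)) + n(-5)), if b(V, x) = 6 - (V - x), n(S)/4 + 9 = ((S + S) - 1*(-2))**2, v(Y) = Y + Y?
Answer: 693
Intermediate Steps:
v(Y) = 2*Y
n(S) = -36 + 4*(2 + 2*S)**2 (n(S) = -36 + 4*((S + S) - 1*(-2))**2 = -36 + 4*(2*S + 2)**2 = -36 + 4*(2 + 2*S)**2)
b(V, x) = 6 + x - V (b(V, x) = 6 + (x - V) = 6 + x - V)
b(5, 2)*((v(3) + z(0)) + n(-5)) = (6 + 2 - 1*5)*((2*3 + 5) + (-36 + 16*(1 - 5)**2)) = (6 + 2 - 5)*((6 + 5) + (-36 + 16*(-4)**2)) = 3*(11 + (-36 + 16*16)) = 3*(11 + (-36 + 256)) = 3*(11 + 220) = 3*231 = 693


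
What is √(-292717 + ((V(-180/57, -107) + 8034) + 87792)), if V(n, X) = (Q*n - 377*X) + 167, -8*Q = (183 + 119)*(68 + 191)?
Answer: 2*I*√11327230/19 ≈ 354.27*I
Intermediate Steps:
Q = -39109/4 (Q = -(183 + 119)*(68 + 191)/8 = -151*259/4 = -⅛*78218 = -39109/4 ≈ -9777.3)
V(n, X) = 167 - 377*X - 39109*n/4 (V(n, X) = (-39109*n/4 - 377*X) + 167 = (-377*X - 39109*n/4) + 167 = 167 - 377*X - 39109*n/4)
√(-292717 + ((V(-180/57, -107) + 8034) + 87792)) = √(-292717 + (((167 - 377*(-107) - (-1759905)/57) + 8034) + 87792)) = √(-292717 + (((167 + 40339 - (-1759905)/57) + 8034) + 87792)) = √(-292717 + (((167 + 40339 - 39109/4*(-60/19)) + 8034) + 87792)) = √(-292717 + (((167 + 40339 + 586635/19) + 8034) + 87792)) = √(-292717 + ((1356249/19 + 8034) + 87792)) = √(-292717 + (1508895/19 + 87792)) = √(-292717 + 3176943/19) = √(-2384680/19) = 2*I*√11327230/19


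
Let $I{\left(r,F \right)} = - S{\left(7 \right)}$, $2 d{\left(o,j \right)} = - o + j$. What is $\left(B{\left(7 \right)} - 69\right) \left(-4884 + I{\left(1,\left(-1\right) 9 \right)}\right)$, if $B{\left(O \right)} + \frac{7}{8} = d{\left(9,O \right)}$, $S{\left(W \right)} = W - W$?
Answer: $\frac{692307}{2} \approx 3.4615 \cdot 10^{5}$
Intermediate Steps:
$d{\left(o,j \right)} = \frac{j}{2} - \frac{o}{2}$ ($d{\left(o,j \right)} = \frac{- o + j}{2} = \frac{j - o}{2} = \frac{j}{2} - \frac{o}{2}$)
$S{\left(W \right)} = 0$
$B{\left(O \right)} = - \frac{43}{8} + \frac{O}{2}$ ($B{\left(O \right)} = - \frac{7}{8} + \left(\frac{O}{2} - \frac{9}{2}\right) = - \frac{7}{8} + \left(- \frac{9}{2} + \frac{O}{2}\right) = - \frac{43}{8} + \frac{O}{2}$)
$I{\left(r,F \right)} = 0$ ($I{\left(r,F \right)} = \left(-1\right) 0 = 0$)
$\left(B{\left(7 \right)} - 69\right) \left(-4884 + I{\left(1,\left(-1\right) 9 \right)}\right) = \left(\left(- \frac{43}{8} + \frac{1}{2} \cdot 7\right) - 69\right) \left(-4884 + 0\right) = \left(\left(- \frac{43}{8} + \frac{7}{2}\right) - 69\right) \left(-4884\right) = \left(- \frac{15}{8} - 69\right) \left(-4884\right) = \left(- \frac{567}{8}\right) \left(-4884\right) = \frac{692307}{2}$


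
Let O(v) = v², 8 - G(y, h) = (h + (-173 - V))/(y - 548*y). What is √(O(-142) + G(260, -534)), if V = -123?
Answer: √25500590489270/35555 ≈ 142.03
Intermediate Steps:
G(y, h) = 8 + (-50 + h)/(547*y) (G(y, h) = 8 - (h + (-173 - 1*(-123)))/(y - 548*y) = 8 - (h + (-173 + 123))/((-547*y)) = 8 - (h - 50)*(-1/(547*y)) = 8 - (-50 + h)*(-1/(547*y)) = 8 - (-1)*(-50 + h)/(547*y) = 8 + (-50 + h)/(547*y))
√(O(-142) + G(260, -534)) = √((-142)² + (1/547)*(-50 - 534 + 4376*260)/260) = √(20164 + (1/547)*(1/260)*(-50 - 534 + 1137760)) = √(20164 + (1/547)*(1/260)*1137176) = √(20164 + 284294/35555) = √(717215314/35555) = √25500590489270/35555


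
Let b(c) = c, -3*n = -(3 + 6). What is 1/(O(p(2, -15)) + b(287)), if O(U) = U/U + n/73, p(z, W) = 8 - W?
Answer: 73/21027 ≈ 0.0034717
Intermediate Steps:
n = 3 (n = -(-1)*(3 + 6)/3 = -(-1)*9/3 = -1/3*(-9) = 3)
O(U) = 76/73 (O(U) = U/U + 3/73 = 1 + 3*(1/73) = 1 + 3/73 = 76/73)
1/(O(p(2, -15)) + b(287)) = 1/(76/73 + 287) = 1/(21027/73) = 73/21027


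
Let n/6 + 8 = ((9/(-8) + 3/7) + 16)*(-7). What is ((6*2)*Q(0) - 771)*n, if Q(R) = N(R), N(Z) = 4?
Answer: 1997649/4 ≈ 4.9941e+5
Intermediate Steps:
Q(R) = 4
n = -2763/4 (n = -48 + 6*(((9/(-8) + 3/7) + 16)*(-7)) = -48 + 6*(((9*(-1/8) + 3*(1/7)) + 16)*(-7)) = -48 + 6*(((-9/8 + 3/7) + 16)*(-7)) = -48 + 6*((-39/56 + 16)*(-7)) = -48 + 6*((857/56)*(-7)) = -48 + 6*(-857/8) = -48 - 2571/4 = -2763/4 ≈ -690.75)
((6*2)*Q(0) - 771)*n = ((6*2)*4 - 771)*(-2763/4) = (12*4 - 771)*(-2763/4) = (48 - 771)*(-2763/4) = -723*(-2763/4) = 1997649/4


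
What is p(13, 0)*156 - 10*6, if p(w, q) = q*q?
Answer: -60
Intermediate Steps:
p(w, q) = q**2
p(13, 0)*156 - 10*6 = 0**2*156 - 10*6 = 0*156 - 60 = 0 - 60 = -60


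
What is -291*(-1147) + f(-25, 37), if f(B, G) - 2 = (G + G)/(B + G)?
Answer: 2002711/6 ≈ 3.3379e+5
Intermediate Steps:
f(B, G) = 2 + 2*G/(B + G) (f(B, G) = 2 + (G + G)/(B + G) = 2 + (2*G)/(B + G) = 2 + 2*G/(B + G))
-291*(-1147) + f(-25, 37) = -291*(-1147) + 2*(-25 + 2*37)/(-25 + 37) = 333777 + 2*(-25 + 74)/12 = 333777 + 2*(1/12)*49 = 333777 + 49/6 = 2002711/6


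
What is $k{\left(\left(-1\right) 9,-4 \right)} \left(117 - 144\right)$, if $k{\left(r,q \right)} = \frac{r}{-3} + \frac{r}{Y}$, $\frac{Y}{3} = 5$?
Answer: $- \frac{324}{5} \approx -64.8$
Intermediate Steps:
$Y = 15$ ($Y = 3 \cdot 5 = 15$)
$k{\left(r,q \right)} = - \frac{4 r}{15}$ ($k{\left(r,q \right)} = \frac{r}{-3} + \frac{r}{15} = r \left(- \frac{1}{3}\right) + r \frac{1}{15} = - \frac{r}{3} + \frac{r}{15} = - \frac{4 r}{15}$)
$k{\left(\left(-1\right) 9,-4 \right)} \left(117 - 144\right) = - \frac{4 \left(\left(-1\right) 9\right)}{15} \left(117 - 144\right) = \left(- \frac{4}{15}\right) \left(-9\right) \left(-27\right) = \frac{12}{5} \left(-27\right) = - \frac{324}{5}$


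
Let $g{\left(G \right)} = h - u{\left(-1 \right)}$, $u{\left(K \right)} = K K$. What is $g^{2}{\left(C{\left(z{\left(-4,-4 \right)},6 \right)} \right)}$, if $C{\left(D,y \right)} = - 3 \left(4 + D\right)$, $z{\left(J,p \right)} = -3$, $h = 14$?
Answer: $169$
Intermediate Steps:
$C{\left(D,y \right)} = -12 - 3 D$
$u{\left(K \right)} = K^{2}$
$g{\left(G \right)} = 13$ ($g{\left(G \right)} = 14 - \left(-1\right)^{2} = 14 - 1 = 13$)
$g^{2}{\left(C{\left(z{\left(-4,-4 \right)},6 \right)} \right)} = 13^{2} = 169$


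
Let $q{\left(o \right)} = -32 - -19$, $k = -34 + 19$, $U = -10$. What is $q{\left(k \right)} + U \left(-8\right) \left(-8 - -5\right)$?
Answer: $-253$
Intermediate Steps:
$k = -15$
$q{\left(o \right)} = -13$ ($q{\left(o \right)} = -32 + 19 = -13$)
$q{\left(k \right)} + U \left(-8\right) \left(-8 - -5\right) = -13 + \left(-10\right) \left(-8\right) \left(-8 - -5\right) = -13 + 80 \left(-8 + 5\right) = -13 + 80 \left(-3\right) = -13 - 240 = -253$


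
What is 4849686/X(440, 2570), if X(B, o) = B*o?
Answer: 2424843/565400 ≈ 4.2887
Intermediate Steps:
4849686/X(440, 2570) = 4849686/((440*2570)) = 4849686/1130800 = 4849686*(1/1130800) = 2424843/565400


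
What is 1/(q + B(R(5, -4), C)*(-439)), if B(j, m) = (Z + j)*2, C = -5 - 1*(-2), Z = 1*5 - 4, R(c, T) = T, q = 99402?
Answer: 1/102036 ≈ 9.8005e-6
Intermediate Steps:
Z = 1 (Z = 5 - 4 = 1)
C = -3 (C = -5 + 2 = -3)
B(j, m) = 2 + 2*j (B(j, m) = (1 + j)*2 = 2 + 2*j)
1/(q + B(R(5, -4), C)*(-439)) = 1/(99402 + (2 + 2*(-4))*(-439)) = 1/(99402 + (2 - 8)*(-439)) = 1/(99402 - 6*(-439)) = 1/(99402 + 2634) = 1/102036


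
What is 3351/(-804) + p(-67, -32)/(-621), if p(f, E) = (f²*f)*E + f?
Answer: -2580019189/166428 ≈ -15502.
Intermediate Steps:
p(f, E) = f + E*f³ (p(f, E) = f³*E + f = E*f³ + f = f + E*f³)
3351/(-804) + p(-67, -32)/(-621) = 3351/(-804) + (-67 - 32*(-67)³)/(-621) = 3351*(-1/804) + (-67 - 32*(-300763))*(-1/621) = -1117/268 + (-67 + 9624416)*(-1/621) = -1117/268 + 9624349*(-1/621) = -1117/268 - 9624349/621 = -2580019189/166428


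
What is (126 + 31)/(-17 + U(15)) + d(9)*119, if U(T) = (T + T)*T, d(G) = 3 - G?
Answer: -309005/433 ≈ -713.64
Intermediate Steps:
U(T) = 2*T² (U(T) = (2*T)*T = 2*T²)
(126 + 31)/(-17 + U(15)) + d(9)*119 = (126 + 31)/(-17 + 2*15²) + (3 - 1*9)*119 = 157/(-17 + 2*225) + (3 - 9)*119 = 157/(-17 + 450) - 6*119 = 157/433 - 714 = -309005/433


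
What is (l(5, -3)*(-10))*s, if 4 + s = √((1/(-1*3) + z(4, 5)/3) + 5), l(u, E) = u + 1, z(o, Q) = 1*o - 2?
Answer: 240 - 80*√3 ≈ 101.44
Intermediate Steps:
z(o, Q) = -2 + o (z(o, Q) = o - 2 = -2 + o)
l(u, E) = 1 + u
s = -4 + 4*√3/3 (s = -4 + √((1/(-1*3) + (-2 + 4)/3) + 5) = -4 + √((-1*⅓ + 2*(⅓)) + 5) = -4 + √((-⅓ + ⅔) + 5) = -4 + √(⅓ + 5) = -4 + √(16/3) = -4 + 4*√3/3 ≈ -1.6906)
(l(5, -3)*(-10))*s = ((1 + 5)*(-10))*(-4 + 4*√3/3) = (6*(-10))*(-4 + 4*√3/3) = -60*(-4 + 4*√3/3) = 240 - 80*√3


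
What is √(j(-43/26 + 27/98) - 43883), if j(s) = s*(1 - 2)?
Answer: I*√363383709/91 ≈ 209.48*I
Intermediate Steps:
j(s) = -s (j(s) = s*(-1) = -s)
√(j(-43/26 + 27/98) - 43883) = √(-(-43/26 + 27/98) - 43883) = √(-1*(-878/637) - 43883) = √(878/637 - 43883) = √(-27952593/637) = I*√363383709/91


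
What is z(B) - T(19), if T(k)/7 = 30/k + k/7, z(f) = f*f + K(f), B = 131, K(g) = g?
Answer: 327977/19 ≈ 17262.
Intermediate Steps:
z(f) = f + f² (z(f) = f*f + f = f² + f = f + f²)
T(k) = k + 210/k (T(k) = 7*(30/k + k/7) = k + 210/k)
z(B) - T(19) = 131*(1 + 131) - (19 + 210/19) = 131*132 - (19 + 210*(1/19)) = 17292 - (19 + 210/19) = 17292 - 1*571/19 = 17292 - 571/19 = 327977/19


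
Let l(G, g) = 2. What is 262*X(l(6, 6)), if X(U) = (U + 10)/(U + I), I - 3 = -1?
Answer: 786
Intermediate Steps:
I = 2 (I = 3 - 1 = 2)
X(U) = (10 + U)/(2 + U) (X(U) = (U + 10)/(U + 2) = (10 + U)/(2 + U))
262*X(l(6, 6)) = 262*((10 + 2)/(2 + 2)) = 262*(12/4) = 262*((1/4)*12) = 262*3 = 786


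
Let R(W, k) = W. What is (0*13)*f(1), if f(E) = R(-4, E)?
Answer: 0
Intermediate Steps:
f(E) = -4
(0*13)*f(1) = (0*13)*(-4) = 0*(-4) = 0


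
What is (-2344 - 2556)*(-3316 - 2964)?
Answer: 30772000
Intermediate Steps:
(-2344 - 2556)*(-3316 - 2964) = -4900*(-6280) = 30772000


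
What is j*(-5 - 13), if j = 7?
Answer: -126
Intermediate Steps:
j*(-5 - 13) = 7*(-5 - 13) = 7*(-18) = -126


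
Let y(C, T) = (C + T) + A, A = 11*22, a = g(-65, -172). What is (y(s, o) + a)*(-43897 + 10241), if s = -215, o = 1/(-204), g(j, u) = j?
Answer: 65233742/51 ≈ 1.2791e+6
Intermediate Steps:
o = -1/204 ≈ -0.0049020
a = -65
A = 242
y(C, T) = 242 + C + T (y(C, T) = (C + T) + 242 = 242 + C + T)
(y(s, o) + a)*(-43897 + 10241) = ((242 - 215 - 1/204) - 65)*(-43897 + 10241) = (5507/204 - 65)*(-33656) = -7753/204*(-33656) = 65233742/51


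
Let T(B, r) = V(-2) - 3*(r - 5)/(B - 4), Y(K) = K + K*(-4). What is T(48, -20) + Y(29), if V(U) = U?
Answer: -3841/44 ≈ -87.295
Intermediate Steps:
Y(K) = -3*K (Y(K) = K - 4*K = -3*K)
T(B, r) = -2 - 3*(-5 + r)/(-4 + B) (T(B, r) = -2 - 3*(r - 5)/(B - 4) = -2 - 3*(-5 + r)/(-4 + B))
T(48, -20) + Y(29) = (23 - 3*(-20) - 2*48)/(-4 + 48) - 3*29 = (23 + 60 - 96)/44 - 87 = (1/44)*(-13) - 87 = -13/44 - 87 = -3841/44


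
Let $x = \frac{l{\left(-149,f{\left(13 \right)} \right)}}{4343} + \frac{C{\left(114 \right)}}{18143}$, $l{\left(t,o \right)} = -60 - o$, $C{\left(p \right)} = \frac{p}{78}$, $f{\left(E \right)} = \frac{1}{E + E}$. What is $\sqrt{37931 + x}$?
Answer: $\frac{\sqrt{159198397170675185240970}}{2048671274} \approx 194.76$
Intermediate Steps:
$f{\left(E \right)} = \frac{1}{2 E}$
$C{\left(p \right)} = \frac{p}{78}$ ($C{\left(p \right)} = p \frac{1}{78} = \frac{p}{78}$)
$x = - \frac{28156189}{2048671274}$ ($x = \frac{-60 - \frac{1}{2 \cdot 13}}{4343} + \frac{\frac{1}{78} \cdot 114}{18143} = \left(-60 - \frac{1}{2} \cdot \frac{1}{13}\right) \frac{1}{4343} + \frac{19}{13} \cdot \frac{1}{18143} = \left(-60 - \frac{1}{26}\right) \frac{1}{4343} + \frac{19}{235859} = \left(- \frac{1561}{26}\right) \frac{1}{4343} + \frac{19}{235859} = - \frac{1561}{112918} + \frac{19}{235859} = - \frac{28156189}{2048671274} \approx -0.013744$)
$\sqrt{37931 + x} = \sqrt{37931 - \frac{28156189}{2048671274}} = \sqrt{\frac{77708121937905}{2048671274}} = \frac{\sqrt{159198397170675185240970}}{2048671274}$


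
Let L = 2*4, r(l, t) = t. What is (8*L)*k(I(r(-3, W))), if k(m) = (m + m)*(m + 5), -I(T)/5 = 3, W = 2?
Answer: 19200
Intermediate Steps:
I(T) = -15 (I(T) = -5*3 = -15)
k(m) = 2*m*(5 + m) (k(m) = (2*m)*(5 + m) = 2*m*(5 + m))
L = 8
(8*L)*k(I(r(-3, W))) = (8*8)*(2*(-15)*(5 - 15)) = 64*(2*(-15)*(-10)) = 64*300 = 19200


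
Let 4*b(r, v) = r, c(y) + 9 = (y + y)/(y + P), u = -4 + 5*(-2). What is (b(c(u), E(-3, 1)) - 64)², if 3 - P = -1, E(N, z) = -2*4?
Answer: 1718721/400 ≈ 4296.8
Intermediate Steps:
E(N, z) = -8
P = 4 (P = 3 - 1*(-1) = 3 + 1 = 4)
u = -14 (u = -4 - 10 = -14)
c(y) = -9 + 2*y/(4 + y) (c(y) = -9 + (y + y)/(y + 4) = -9 + (2*y)/(4 + y) = -9 + 2*y/(4 + y))
b(r, v) = r/4
(b(c(u), E(-3, 1)) - 64)² = (((-36 - 7*(-14))/(4 - 14))/4 - 64)² = (((-36 + 98)/(-10))/4 - 64)² = ((-⅒*62)/4 - 64)² = ((¼)*(-31/5) - 64)² = (-31/20 - 64)² = (-1311/20)² = 1718721/400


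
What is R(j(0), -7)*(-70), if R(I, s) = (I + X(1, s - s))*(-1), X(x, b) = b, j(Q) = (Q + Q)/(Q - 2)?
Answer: 0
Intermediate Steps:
j(Q) = 2*Q/(-2 + Q) (j(Q) = (2*Q)/(-2 + Q) = 2*Q/(-2 + Q))
R(I, s) = -I (R(I, s) = (I + (s - s))*(-1) = (I + 0)*(-1) = I*(-1) = -I)
R(j(0), -7)*(-70) = -2*0/(-2 + 0)*(-70) = -2*0/(-2)*(-70) = -2*0*(-1)/2*(-70) = -1*0*(-70) = 0*(-70) = 0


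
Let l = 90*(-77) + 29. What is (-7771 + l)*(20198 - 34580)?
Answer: 211012704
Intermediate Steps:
l = -6901 (l = -6930 + 29 = -6901)
(-7771 + l)*(20198 - 34580) = (-7771 - 6901)*(20198 - 34580) = -14672*(-14382) = 211012704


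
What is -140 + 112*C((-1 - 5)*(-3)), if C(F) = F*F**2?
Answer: 653044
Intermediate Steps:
C(F) = F**3
-140 + 112*C((-1 - 5)*(-3)) = -140 + 112*((-1 - 5)*(-3))**3 = -140 + 112*(-6*(-3))**3 = -140 + 112*18**3 = -140 + 112*5832 = -140 + 653184 = 653044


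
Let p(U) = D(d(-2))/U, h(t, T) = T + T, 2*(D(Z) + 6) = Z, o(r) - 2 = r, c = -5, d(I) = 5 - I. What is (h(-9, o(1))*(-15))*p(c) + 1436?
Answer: 1391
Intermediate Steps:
o(r) = 2 + r
D(Z) = -6 + Z/2
h(t, T) = 2*T
p(U) = -5/(2*U) (p(U) = (-6 + (5 - 1*(-2))/2)/U = (-6 + (5 + 2)/2)/U = (-6 + (½)*7)/U = (-6 + 7/2)/U = -5/(2*U))
(h(-9, o(1))*(-15))*p(c) + 1436 = ((2*(2 + 1))*(-15))*(-5/2/(-5)) + 1436 = ((2*3)*(-15))*(-5/2*(-⅕)) + 1436 = (6*(-15))*(½) + 1436 = -90*½ + 1436 = -45 + 1436 = 1391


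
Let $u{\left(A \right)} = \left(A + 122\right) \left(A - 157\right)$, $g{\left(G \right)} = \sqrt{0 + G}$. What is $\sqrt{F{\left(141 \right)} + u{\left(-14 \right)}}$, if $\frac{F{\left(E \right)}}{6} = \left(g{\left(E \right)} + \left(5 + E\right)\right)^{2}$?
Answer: $\sqrt{110274 + 1752 \sqrt{141}} \approx 362.05$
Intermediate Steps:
$g{\left(G \right)} = \sqrt{G}$
$F{\left(E \right)} = 6 \left(5 + E + \sqrt{E}\right)^{2}$ ($F{\left(E \right)} = 6 \left(\sqrt{E} + \left(5 + E\right)\right)^{2} = 6 \left(5 + E + \sqrt{E}\right)^{2}$)
$u{\left(A \right)} = \left(-157 + A\right) \left(122 + A\right)$ ($u{\left(A \right)} = \left(122 + A\right) \left(-157 + A\right) = \left(-157 + A\right) \left(122 + A\right)$)
$\sqrt{F{\left(141 \right)} + u{\left(-14 \right)}} = \sqrt{6 \left(5 + 141 + \sqrt{141}\right)^{2} - \left(18664 - 196\right)} = \sqrt{6 \left(146 + \sqrt{141}\right)^{2} + \left(-19154 + 196 + 490\right)} = \sqrt{6 \left(146 + \sqrt{141}\right)^{2} - 18468} = \sqrt{-18468 + 6 \left(146 + \sqrt{141}\right)^{2}}$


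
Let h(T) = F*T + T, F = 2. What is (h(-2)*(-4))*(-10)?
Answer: -240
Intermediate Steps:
h(T) = 3*T (h(T) = 2*T + T = 3*T)
(h(-2)*(-4))*(-10) = ((3*(-2))*(-4))*(-10) = -6*(-4)*(-10) = 24*(-10) = -240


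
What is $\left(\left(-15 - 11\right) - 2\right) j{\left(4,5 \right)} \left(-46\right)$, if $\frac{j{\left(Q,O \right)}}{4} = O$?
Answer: $25760$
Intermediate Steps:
$j{\left(Q,O \right)} = 4 O$
$\left(\left(-15 - 11\right) - 2\right) j{\left(4,5 \right)} \left(-46\right) = \left(\left(-15 - 11\right) - 2\right) 4 \cdot 5 \left(-46\right) = \left(-26 - 2\right) 20 \left(-46\right) = \left(-28\right) 20 \left(-46\right) = \left(-560\right) \left(-46\right) = 25760$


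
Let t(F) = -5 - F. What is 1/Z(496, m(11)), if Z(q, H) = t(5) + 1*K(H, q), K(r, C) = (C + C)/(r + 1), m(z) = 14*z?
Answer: -5/18 ≈ -0.27778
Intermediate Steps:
K(r, C) = 2*C/(1 + r) (K(r, C) = (2*C)/(1 + r) = 2*C/(1 + r))
Z(q, H) = -10 + 2*q/(1 + H) (Z(q, H) = (-5 - 1*5) + 1*(2*q/(1 + H)) = (-5 - 5) + 2*q/(1 + H) = -10 + 2*q/(1 + H))
1/Z(496, m(11)) = 1/(2*(-5 + 496 - 70*11)/(1 + 14*11)) = 1/(2*(-5 + 496 - 5*154)/(1 + 154)) = 1/(2*(-5 + 496 - 770)/155) = 1/(2*(1/155)*(-279)) = 1/(-18/5) = -5/18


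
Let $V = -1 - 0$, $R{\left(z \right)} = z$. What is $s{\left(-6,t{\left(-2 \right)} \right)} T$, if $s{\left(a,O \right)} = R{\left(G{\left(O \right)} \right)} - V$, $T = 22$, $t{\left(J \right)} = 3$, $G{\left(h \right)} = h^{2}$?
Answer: $220$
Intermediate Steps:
$V = -1$ ($V = -1 + 0 = -1$)
$s{\left(a,O \right)} = 1 + O^{2}$ ($s{\left(a,O \right)} = O^{2} - -1 = O^{2} + 1 = 1 + O^{2}$)
$s{\left(-6,t{\left(-2 \right)} \right)} T = \left(1 + 3^{2}\right) 22 = \left(1 + 9\right) 22 = 10 \cdot 22 = 220$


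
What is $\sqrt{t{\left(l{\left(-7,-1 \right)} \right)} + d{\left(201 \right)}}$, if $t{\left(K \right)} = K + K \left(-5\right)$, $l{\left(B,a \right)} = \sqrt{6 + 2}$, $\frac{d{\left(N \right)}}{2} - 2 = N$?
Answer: $\sqrt{406 - 8 \sqrt{2}} \approx 19.867$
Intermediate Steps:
$d{\left(N \right)} = 4 + 2 N$
$l{\left(B,a \right)} = 2 \sqrt{2}$ ($l{\left(B,a \right)} = \sqrt{8} = 2 \sqrt{2}$)
$t{\left(K \right)} = - 4 K$ ($t{\left(K \right)} = K - 5 K = - 4 K$)
$\sqrt{t{\left(l{\left(-7,-1 \right)} \right)} + d{\left(201 \right)}} = \sqrt{- 4 \cdot 2 \sqrt{2} + \left(4 + 2 \cdot 201\right)} = \sqrt{- 8 \sqrt{2} + \left(4 + 402\right)} = \sqrt{- 8 \sqrt{2} + 406} = \sqrt{406 - 8 \sqrt{2}}$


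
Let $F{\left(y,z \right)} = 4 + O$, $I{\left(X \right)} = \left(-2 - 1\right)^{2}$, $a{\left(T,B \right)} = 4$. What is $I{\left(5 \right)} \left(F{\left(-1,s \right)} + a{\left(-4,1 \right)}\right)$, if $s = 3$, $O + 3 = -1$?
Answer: $36$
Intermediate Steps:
$O = -4$ ($O = -3 - 1 = -4$)
$I{\left(X \right)} = 9$ ($I{\left(X \right)} = \left(-3\right)^{2} = 9$)
$F{\left(y,z \right)} = 0$ ($F{\left(y,z \right)} = 4 - 4 = 0$)
$I{\left(5 \right)} \left(F{\left(-1,s \right)} + a{\left(-4,1 \right)}\right) = 9 \left(0 + 4\right) = 9 \cdot 4 = 36$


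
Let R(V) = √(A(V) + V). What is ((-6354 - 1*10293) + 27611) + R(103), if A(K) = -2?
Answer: 10964 + √101 ≈ 10974.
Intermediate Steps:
R(V) = √(-2 + V)
((-6354 - 1*10293) + 27611) + R(103) = ((-6354 - 1*10293) + 27611) + √(-2 + 103) = ((-6354 - 10293) + 27611) + √101 = (-16647 + 27611) + √101 = 10964 + √101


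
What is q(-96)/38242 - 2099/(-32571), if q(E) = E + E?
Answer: 37008163/622790091 ≈ 0.059423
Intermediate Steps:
q(E) = 2*E
q(-96)/38242 - 2099/(-32571) = (2*(-96))/38242 - 2099/(-32571) = -192*1/38242 - 2099*(-1/32571) = -96/19121 + 2099/32571 = 37008163/622790091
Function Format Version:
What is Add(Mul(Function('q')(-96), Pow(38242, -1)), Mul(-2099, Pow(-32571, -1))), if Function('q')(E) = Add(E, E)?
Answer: Rational(37008163, 622790091) ≈ 0.059423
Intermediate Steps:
Function('q')(E) = Mul(2, E)
Add(Mul(Function('q')(-96), Pow(38242, -1)), Mul(-2099, Pow(-32571, -1))) = Add(Mul(Mul(2, -96), Pow(38242, -1)), Mul(-2099, Pow(-32571, -1))) = Add(Mul(-192, Rational(1, 38242)), Mul(-2099, Rational(-1, 32571))) = Add(Rational(-96, 19121), Rational(2099, 32571)) = Rational(37008163, 622790091)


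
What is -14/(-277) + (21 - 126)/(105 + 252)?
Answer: -1147/4709 ≈ -0.24358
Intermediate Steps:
-14/(-277) + (21 - 126)/(105 + 252) = -14*(-1/277) - 105/357 = 14/277 - 105*1/357 = 14/277 - 5/17 = -1147/4709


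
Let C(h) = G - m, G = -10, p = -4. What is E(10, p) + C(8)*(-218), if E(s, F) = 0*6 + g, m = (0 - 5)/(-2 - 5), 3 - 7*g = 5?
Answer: 16348/7 ≈ 2335.4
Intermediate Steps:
g = -2/7 (g = 3/7 - ⅐*5 = 3/7 - 5/7 = -2/7 ≈ -0.28571)
m = 5/7 (m = -5/(-7) = -5*(-⅐) = 5/7 ≈ 0.71429)
C(h) = -75/7 (C(h) = -10 - 1*5/7 = -10 - 5/7 = -75/7)
E(s, F) = -2/7 (E(s, F) = 0*6 - 2/7 = 0 - 2/7 = -2/7)
E(10, p) + C(8)*(-218) = -2/7 - 75/7*(-218) = -2/7 + 16350/7 = 16348/7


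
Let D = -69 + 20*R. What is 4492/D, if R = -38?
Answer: -4492/829 ≈ -5.4186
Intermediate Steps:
D = -829 (D = -69 + 20*(-38) = -69 - 760 = -829)
4492/D = 4492/(-829) = 4492*(-1/829) = -4492/829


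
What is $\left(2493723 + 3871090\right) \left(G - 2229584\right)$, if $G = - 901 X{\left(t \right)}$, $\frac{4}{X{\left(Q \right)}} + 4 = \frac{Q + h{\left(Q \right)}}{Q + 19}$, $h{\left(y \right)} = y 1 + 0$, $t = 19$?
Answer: $- \frac{42549716897324}{3} \approx -1.4183 \cdot 10^{13}$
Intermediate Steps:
$h{\left(y \right)} = y$ ($h{\left(y \right)} = y + 0 = y$)
$X{\left(Q \right)} = \frac{4}{-4 + \frac{2 Q}{19 + Q}}$ ($X{\left(Q \right)} = \frac{4}{-4 + \frac{Q + Q}{Q + 19}} = \frac{4}{-4 + \frac{2 Q}{19 + Q}}$)
$G = \frac{3604}{3}$ ($G = - 901 \frac{2 \left(-19 - 19\right)}{38 + 19} = - 901 \frac{2 \left(-19 - 19\right)}{57} = - 901 \cdot 2 \cdot \frac{1}{57} \left(-38\right) = \left(-901\right) \left(- \frac{4}{3}\right) = \frac{3604}{3} \approx 1201.3$)
$\left(2493723 + 3871090\right) \left(G - 2229584\right) = \left(2493723 + 3871090\right) \left(\frac{3604}{3} - 2229584\right) = 6364813 \left(- \frac{6685148}{3}\right) = - \frac{42549716897324}{3}$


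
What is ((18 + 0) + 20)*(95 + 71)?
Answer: 6308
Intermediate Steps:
((18 + 0) + 20)*(95 + 71) = (18 + 20)*166 = 38*166 = 6308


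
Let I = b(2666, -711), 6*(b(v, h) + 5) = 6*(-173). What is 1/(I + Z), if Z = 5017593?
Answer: 1/5017415 ≈ 1.9931e-7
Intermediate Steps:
b(v, h) = -178 (b(v, h) = -5 + (6*(-173))/6 = -5 + (⅙)*(-1038) = -5 - 173 = -178)
I = -178
1/(I + Z) = 1/(-178 + 5017593) = 1/5017415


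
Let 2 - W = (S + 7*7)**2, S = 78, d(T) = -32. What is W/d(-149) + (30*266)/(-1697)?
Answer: 27112159/54304 ≈ 499.27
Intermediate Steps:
W = -16127 (W = 2 - (78 + 7*7)**2 = 2 - (78 + 49)**2 = 2 - 1*127**2 = 2 - 1*16129 = 2 - 16129 = -16127)
W/d(-149) + (30*266)/(-1697) = -16127/(-32) + (30*266)/(-1697) = -16127*(-1/32) + 7980*(-1/1697) = 16127/32 - 7980/1697 = 27112159/54304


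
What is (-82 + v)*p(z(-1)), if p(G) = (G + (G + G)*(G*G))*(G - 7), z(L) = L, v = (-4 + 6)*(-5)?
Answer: -2208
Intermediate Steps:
v = -10 (v = 2*(-5) = -10)
p(G) = (-7 + G)*(G + 2*G³) (p(G) = (G + (2*G)*G²)*(-7 + G) = (G + 2*G³)*(-7 + G) = (-7 + G)*(G + 2*G³))
(-82 + v)*p(z(-1)) = (-82 - 10)*(-(-7 - 1 - 14*(-1)² + 2*(-1)³)) = -(-92)*(-7 - 1 - 14*1 + 2*(-1)) = -(-92)*(-7 - 1 - 14 - 2) = -(-92)*(-24) = -92*24 = -2208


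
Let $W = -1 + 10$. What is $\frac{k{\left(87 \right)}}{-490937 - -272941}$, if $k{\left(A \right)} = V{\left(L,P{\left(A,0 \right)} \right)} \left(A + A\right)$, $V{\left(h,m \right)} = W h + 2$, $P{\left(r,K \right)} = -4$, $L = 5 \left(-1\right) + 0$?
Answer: $\frac{3741}{108998} \approx 0.034322$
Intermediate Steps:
$W = 9$
$L = -5$ ($L = -5 + 0 = -5$)
$V{\left(h,m \right)} = 2 + 9 h$ ($V{\left(h,m \right)} = 9 h + 2 = 2 + 9 h$)
$k{\left(A \right)} = - 86 A$ ($k{\left(A \right)} = \left(2 + 9 \left(-5\right)\right) \left(A + A\right) = \left(2 - 45\right) 2 A = - 43 \cdot 2 A = - 86 A$)
$\frac{k{\left(87 \right)}}{-490937 - -272941} = \frac{\left(-86\right) 87}{-490937 - -272941} = - \frac{7482}{-490937 + 272941} = - \frac{7482}{-217996} = \left(-7482\right) \left(- \frac{1}{217996}\right) = \frac{3741}{108998}$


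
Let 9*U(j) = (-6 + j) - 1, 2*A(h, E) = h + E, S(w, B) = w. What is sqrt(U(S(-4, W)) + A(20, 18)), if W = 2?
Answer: 4*sqrt(10)/3 ≈ 4.2164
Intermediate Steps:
A(h, E) = E/2 + h/2 (A(h, E) = (h + E)/2 = (E + h)/2 = E/2 + h/2)
U(j) = -7/9 + j/9 (U(j) = ((-6 + j) - 1)/9 = (-7 + j)/9 = -7/9 + j/9)
sqrt(U(S(-4, W)) + A(20, 18)) = sqrt((-7/9 + (1/9)*(-4)) + ((1/2)*18 + (1/2)*20)) = sqrt((-7/9 - 4/9) + (9 + 10)) = sqrt(-11/9 + 19) = sqrt(160/9) = 4*sqrt(10)/3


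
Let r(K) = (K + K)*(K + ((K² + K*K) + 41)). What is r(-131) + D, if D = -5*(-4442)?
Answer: -8946574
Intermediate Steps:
D = 22210
r(K) = 2*K*(41 + K + 2*K²) (r(K) = (2*K)*(K + ((K² + K²) + 41)) = (2*K)*(K + (2*K² + 41)) = (2*K)*(K + (41 + 2*K²)) = (2*K)*(41 + K + 2*K²) = 2*K*(41 + K + 2*K²))
r(-131) + D = 2*(-131)*(41 - 131 + 2*(-131)²) + 22210 = 2*(-131)*(41 - 131 + 2*17161) + 22210 = 2*(-131)*(41 - 131 + 34322) + 22210 = 2*(-131)*34232 + 22210 = -8968784 + 22210 = -8946574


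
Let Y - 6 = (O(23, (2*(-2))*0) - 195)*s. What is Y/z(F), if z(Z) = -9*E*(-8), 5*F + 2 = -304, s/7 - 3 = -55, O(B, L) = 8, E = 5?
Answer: 34037/180 ≈ 189.09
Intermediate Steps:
s = -364 (s = 21 + 7*(-55) = 21 - 385 = -364)
Y = 68074 (Y = 6 + (8 - 195)*(-364) = 6 - 187*(-364) = 6 + 68068 = 68074)
F = -306/5 (F = -⅖ + (⅕)*(-304) = -⅖ - 304/5 = -306/5 ≈ -61.200)
z(Z) = 360 (z(Z) = -9*5*(-8) = -45*(-8) = 360)
Y/z(F) = 68074/360 = 68074*(1/360) = 34037/180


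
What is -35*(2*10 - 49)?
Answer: 1015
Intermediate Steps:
-35*(2*10 - 49) = -35*(20 - 49) = -35*(-29) = 1015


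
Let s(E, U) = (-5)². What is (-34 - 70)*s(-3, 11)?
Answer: -2600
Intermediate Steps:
s(E, U) = 25
(-34 - 70)*s(-3, 11) = (-34 - 70)*25 = -104*25 = -2600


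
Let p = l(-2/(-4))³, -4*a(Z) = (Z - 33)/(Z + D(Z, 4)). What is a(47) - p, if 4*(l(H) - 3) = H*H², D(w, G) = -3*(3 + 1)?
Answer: -4579749/163840 ≈ -27.953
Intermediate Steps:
D(w, G) = -12 (D(w, G) = -3*4 = -12)
a(Z) = -(-33 + Z)/(4*(-12 + Z)) (a(Z) = -(Z - 33)/(4*(Z - 12)) = -(-33 + Z)/(4*(-12 + Z)))
l(H) = 3 + H³/4 (l(H) = 3 + (H*H²)/4 = 3 + H³/4)
p = 912673/32768 (p = (3 + (-2/(-4))³/4)³ = (3 + (-2*(-¼))³/4)³ = (3 + (½)³/4)³ = (3 + (¼)*(⅛))³ = (3 + 1/32)³ = (97/32)³ = 912673/32768 ≈ 27.853)
a(47) - p = (33 - 1*47)/(4*(-12 + 47)) - 1*912673/32768 = (¼)*(33 - 47)/35 - 912673/32768 = (¼)*(1/35)*(-14) - 912673/32768 = -⅒ - 912673/32768 = -4579749/163840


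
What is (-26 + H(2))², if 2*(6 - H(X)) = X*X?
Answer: 484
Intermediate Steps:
H(X) = 6 - X²/2 (H(X) = 6 - X*X/2 = 6 - X²/2)
(-26 + H(2))² = (-26 + (6 - ½*2²))² = (-26 + (6 - ½*4))² = (-26 + (6 - 2))² = (-26 + 4)² = (-22)² = 484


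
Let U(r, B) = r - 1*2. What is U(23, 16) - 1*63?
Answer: -42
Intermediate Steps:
U(r, B) = -2 + r (U(r, B) = r - 2 = -2 + r)
U(23, 16) - 1*63 = (-2 + 23) - 1*63 = 21 - 63 = -42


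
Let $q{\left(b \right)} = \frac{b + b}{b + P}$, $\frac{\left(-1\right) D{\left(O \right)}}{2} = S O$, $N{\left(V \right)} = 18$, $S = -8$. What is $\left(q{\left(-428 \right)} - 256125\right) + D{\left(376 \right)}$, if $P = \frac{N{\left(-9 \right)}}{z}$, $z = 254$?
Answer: $- \frac{13592565111}{54347} \approx -2.5011 \cdot 10^{5}$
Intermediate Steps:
$D{\left(O \right)} = 16 O$ ($D{\left(O \right)} = - 2 \left(- 8 O\right) = 16 O$)
$P = \frac{9}{127}$ ($P = \frac{18}{254} = 18 \cdot \frac{1}{254} = \frac{9}{127} \approx 0.070866$)
$q{\left(b \right)} = \frac{2 b}{\frac{9}{127} + b}$ ($q{\left(b \right)} = \frac{b + b}{b + \frac{9}{127}} = \frac{2 b}{\frac{9}{127} + b}$)
$\left(q{\left(-428 \right)} - 256125\right) + D{\left(376 \right)} = \left(254 \left(-428\right) \frac{1}{9 + 127 \left(-428\right)} - 256125\right) + 16 \cdot 376 = \left(254 \left(-428\right) \frac{1}{9 - 54356} - 256125\right) + 6016 = \left(254 \left(-428\right) \frac{1}{-54347} - 256125\right) + 6016 = \left(254 \left(-428\right) \left(- \frac{1}{54347}\right) - 256125\right) + 6016 = \left(\frac{108712}{54347} - 256125\right) + 6016 = - \frac{13919516663}{54347} + 6016 = - \frac{13592565111}{54347}$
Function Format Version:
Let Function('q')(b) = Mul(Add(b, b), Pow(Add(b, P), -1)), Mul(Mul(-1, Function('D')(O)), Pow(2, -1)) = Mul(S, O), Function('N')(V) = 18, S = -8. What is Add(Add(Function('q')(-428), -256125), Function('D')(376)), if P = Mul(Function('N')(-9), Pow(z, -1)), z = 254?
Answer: Rational(-13592565111, 54347) ≈ -2.5011e+5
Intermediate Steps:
Function('D')(O) = Mul(16, O) (Function('D')(O) = Mul(-2, Mul(-8, O)) = Mul(16, O))
P = Rational(9, 127) (P = Mul(18, Pow(254, -1)) = Mul(18, Rational(1, 254)) = Rational(9, 127) ≈ 0.070866)
Function('q')(b) = Mul(2, b, Pow(Add(Rational(9, 127), b), -1)) (Function('q')(b) = Mul(Add(b, b), Pow(Add(b, Rational(9, 127)), -1)) = Mul(Mul(2, b), Pow(Add(Rational(9, 127), b), -1)) = Mul(2, b, Pow(Add(Rational(9, 127), b), -1)))
Add(Add(Function('q')(-428), -256125), Function('D')(376)) = Add(Add(Mul(254, -428, Pow(Add(9, Mul(127, -428)), -1)), -256125), Mul(16, 376)) = Add(Add(Mul(254, -428, Pow(Add(9, -54356), -1)), -256125), 6016) = Add(Add(Mul(254, -428, Pow(-54347, -1)), -256125), 6016) = Add(Add(Mul(254, -428, Rational(-1, 54347)), -256125), 6016) = Add(Add(Rational(108712, 54347), -256125), 6016) = Add(Rational(-13919516663, 54347), 6016) = Rational(-13592565111, 54347)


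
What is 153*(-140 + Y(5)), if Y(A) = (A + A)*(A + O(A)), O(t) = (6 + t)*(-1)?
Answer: -30600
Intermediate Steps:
O(t) = -6 - t
Y(A) = -12*A (Y(A) = (A + A)*(A + (-6 - A)) = (2*A)*(-6) = -12*A)
153*(-140 + Y(5)) = 153*(-140 - 12*5) = 153*(-140 - 60) = 153*(-200) = -30600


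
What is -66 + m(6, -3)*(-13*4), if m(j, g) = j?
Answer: -378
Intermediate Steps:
-66 + m(6, -3)*(-13*4) = -66 + 6*(-13*4) = -66 + 6*(-52) = -66 - 312 = -378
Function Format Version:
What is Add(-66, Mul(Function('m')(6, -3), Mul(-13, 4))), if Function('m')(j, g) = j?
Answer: -378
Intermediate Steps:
Add(-66, Mul(Function('m')(6, -3), Mul(-13, 4))) = Add(-66, Mul(6, Mul(-13, 4))) = Add(-66, Mul(6, -52)) = Add(-66, -312) = -378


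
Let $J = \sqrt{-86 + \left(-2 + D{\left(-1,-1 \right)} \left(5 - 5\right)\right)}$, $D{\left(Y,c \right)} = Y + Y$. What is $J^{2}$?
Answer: $-88$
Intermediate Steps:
$D{\left(Y,c \right)} = 2 Y$
$J = 2 i \sqrt{22}$ ($J = \sqrt{-86 - \left(2 - 2 \left(-1\right) \left(5 - 5\right)\right)} = \sqrt{-86 - \left(2 + 2 \left(5 - 5\right)\right)} = \sqrt{-86 - 2} = \sqrt{-88} = 2 i \sqrt{22} \approx 9.3808 i$)
$J^{2} = \left(2 i \sqrt{22}\right)^{2} = -88$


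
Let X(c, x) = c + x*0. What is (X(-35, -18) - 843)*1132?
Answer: -993896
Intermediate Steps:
X(c, x) = c (X(c, x) = c + 0 = c)
(X(-35, -18) - 843)*1132 = (-35 - 843)*1132 = -878*1132 = -993896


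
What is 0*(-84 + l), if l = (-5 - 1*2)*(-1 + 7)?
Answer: 0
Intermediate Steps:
l = -42 (l = (-5 - 2)*6 = -7*6 = -42)
0*(-84 + l) = 0*(-84 - 42) = 0*(-126) = 0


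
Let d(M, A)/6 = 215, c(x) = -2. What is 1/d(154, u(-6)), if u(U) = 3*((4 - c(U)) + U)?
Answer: 1/1290 ≈ 0.00077519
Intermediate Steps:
u(U) = 18 + 3*U (u(U) = 3*((4 - 1*(-2)) + U) = 3*((4 + 2) + U) = 3*(6 + U) = 18 + 3*U)
d(M, A) = 1290 (d(M, A) = 6*215 = 1290)
1/d(154, u(-6)) = 1/1290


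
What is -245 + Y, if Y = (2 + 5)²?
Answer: -196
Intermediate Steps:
Y = 49 (Y = 7² = 49)
-245 + Y = -245 + 49 = -196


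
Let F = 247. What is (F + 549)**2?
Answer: 633616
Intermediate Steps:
(F + 549)**2 = (247 + 549)**2 = 796**2 = 633616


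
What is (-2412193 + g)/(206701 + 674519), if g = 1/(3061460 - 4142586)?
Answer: -2607884569319/952709853720 ≈ -2.7373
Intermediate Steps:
g = -1/1081126 (g = 1/(-1081126) = -1/1081126 ≈ -9.2496e-7)
(-2412193 + g)/(206701 + 674519) = (-2412193 - 1/1081126)/(206701 + 674519) = -2607884569319/1081126/881220 = -2607884569319/1081126*1/881220 = -2607884569319/952709853720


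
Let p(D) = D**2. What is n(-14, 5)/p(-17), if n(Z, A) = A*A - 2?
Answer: 23/289 ≈ 0.079585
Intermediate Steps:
n(Z, A) = -2 + A**2 (n(Z, A) = A**2 - 2 = -2 + A**2)
n(-14, 5)/p(-17) = (-2 + 5**2)/((-17)**2) = (-2 + 25)/289 = 23*(1/289) = 23/289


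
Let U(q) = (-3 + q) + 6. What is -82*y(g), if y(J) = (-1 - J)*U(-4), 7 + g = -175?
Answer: 14842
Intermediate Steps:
g = -182 (g = -7 - 175 = -182)
U(q) = 3 + q
y(J) = 1 + J (y(J) = (-1 - J)*(3 - 4) = (-1 - J)*(-1) = 1 + J)
-82*y(g) = -82*(1 - 182) = -82*(-181) = 14842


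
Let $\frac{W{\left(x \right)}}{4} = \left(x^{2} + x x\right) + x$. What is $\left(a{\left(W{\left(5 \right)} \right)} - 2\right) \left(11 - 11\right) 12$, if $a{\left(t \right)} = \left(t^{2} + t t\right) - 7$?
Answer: $0$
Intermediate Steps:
$W{\left(x \right)} = 4 x + 8 x^{2}$ ($W{\left(x \right)} = 4 \left(\left(x^{2} + x x\right) + x\right) = 4 \left(\left(x^{2} + x^{2}\right) + x\right) = 4 \left(2 x^{2} + x\right) = 4 \left(x + 2 x^{2}\right) = 4 x + 8 x^{2}$)
$a{\left(t \right)} = -7 + 2 t^{2}$ ($a{\left(t \right)} = \left(t^{2} + t^{2}\right) - 7 = 2 t^{2} - 7 = -7 + 2 t^{2}$)
$\left(a{\left(W{\left(5 \right)} \right)} - 2\right) \left(11 - 11\right) 12 = \left(\left(-7 + 2 \left(4 \cdot 5 \left(1 + 2 \cdot 5\right)\right)^{2}\right) - 2\right) \left(11 - 11\right) 12 = \left(\left(-7 + 2 \left(4 \cdot 5 \left(1 + 10\right)\right)^{2}\right) - 2\right) 0 \cdot 12 = \left(\left(-7 + 2 \left(4 \cdot 5 \cdot 11\right)^{2}\right) - 2\right) 0 = \left(\left(-7 + 2 \cdot 220^{2}\right) - 2\right) 0 = \left(\left(-7 + 2 \cdot 48400\right) - 2\right) 0 = \left(\left(-7 + 96800\right) - 2\right) 0 = \left(96793 - 2\right) 0 = 96791 \cdot 0 = 0$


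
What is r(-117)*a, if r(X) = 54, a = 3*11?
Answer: 1782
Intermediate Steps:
a = 33
r(-117)*a = 54*33 = 1782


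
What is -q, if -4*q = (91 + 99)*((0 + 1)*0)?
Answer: 0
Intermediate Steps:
q = 0 (q = -(91 + 99)*(0 + 1)*0/4 = -95*1*0/2 = -95*0/2 = -1/4*0 = 0)
-q = -1*0 = 0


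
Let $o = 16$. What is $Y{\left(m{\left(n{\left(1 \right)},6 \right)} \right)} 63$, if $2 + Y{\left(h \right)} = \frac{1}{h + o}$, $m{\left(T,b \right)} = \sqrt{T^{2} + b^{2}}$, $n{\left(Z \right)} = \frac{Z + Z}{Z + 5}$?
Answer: $- \frac{240282}{1979} - \frac{945 \sqrt{13}}{1979} \approx -123.14$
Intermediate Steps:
$n{\left(Z \right)} = \frac{2 Z}{5 + Z}$
$Y{\left(h \right)} = -2 + \frac{1}{16 + h}$ ($Y{\left(h \right)} = -2 + \frac{1}{h + 16} = -2 + \frac{1}{16 + h}$)
$Y{\left(m{\left(n{\left(1 \right)},6 \right)} \right)} 63 = \frac{-31 - 2 \sqrt{\left(2 \cdot 1 \frac{1}{5 + 1}\right)^{2} + 6^{2}}}{16 + \sqrt{\left(2 \cdot 1 \frac{1}{5 + 1}\right)^{2} + 6^{2}}} \cdot 63 = \frac{-31 - 2 \sqrt{\left(2 \cdot 1 \cdot \frac{1}{6}\right)^{2} + 36}}{16 + \sqrt{\left(2 \cdot 1 \cdot \frac{1}{6}\right)^{2} + 36}} \cdot 63 = \frac{-31 - 2 \sqrt{\left(\frac{1}{3}\right)^{2} + 36}}{16 + \sqrt{\left(\frac{1}{3}\right)^{2} + 36}} \cdot 63 = \frac{-31 - 2 \sqrt{\frac{1}{9} + 36}}{16 + \sqrt{\frac{1}{9} + 36}} \cdot 63 = \frac{-31 - 2 \sqrt{\frac{325}{9}}}{16 + \sqrt{\frac{325}{9}}} \cdot 63 = \frac{-31 - 2 \frac{5 \sqrt{13}}{3}}{16 + \frac{5 \sqrt{13}}{3}} \cdot 63 = \frac{-31 - \frac{10 \sqrt{13}}{3}}{16 + \frac{5 \sqrt{13}}{3}} \cdot 63 = \frac{63 \left(-31 - \frac{10 \sqrt{13}}{3}\right)}{16 + \frac{5 \sqrt{13}}{3}}$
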